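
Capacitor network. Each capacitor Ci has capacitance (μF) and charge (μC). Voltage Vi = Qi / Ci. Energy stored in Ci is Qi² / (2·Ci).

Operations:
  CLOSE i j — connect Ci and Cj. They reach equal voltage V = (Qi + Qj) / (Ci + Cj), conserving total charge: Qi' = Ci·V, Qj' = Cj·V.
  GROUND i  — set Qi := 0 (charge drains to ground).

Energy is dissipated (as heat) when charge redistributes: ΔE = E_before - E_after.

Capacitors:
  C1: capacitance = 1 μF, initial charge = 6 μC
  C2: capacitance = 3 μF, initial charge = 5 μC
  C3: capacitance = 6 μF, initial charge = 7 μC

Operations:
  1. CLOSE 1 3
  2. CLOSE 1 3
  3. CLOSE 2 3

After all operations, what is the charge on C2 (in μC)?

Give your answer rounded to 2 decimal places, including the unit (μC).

Initial: C1(1μF, Q=6μC, V=6.00V), C2(3μF, Q=5μC, V=1.67V), C3(6μF, Q=7μC, V=1.17V)
Op 1: CLOSE 1-3: Q_total=13.00, C_total=7.00, V=1.86; Q1=1.86, Q3=11.14; dissipated=10.012
Op 2: CLOSE 1-3: Q_total=13.00, C_total=7.00, V=1.86; Q1=1.86, Q3=11.14; dissipated=0.000
Op 3: CLOSE 2-3: Q_total=16.14, C_total=9.00, V=1.79; Q2=5.38, Q3=10.76; dissipated=0.036
Final charges: Q1=1.86, Q2=5.38, Q3=10.76

Answer: 5.38 μC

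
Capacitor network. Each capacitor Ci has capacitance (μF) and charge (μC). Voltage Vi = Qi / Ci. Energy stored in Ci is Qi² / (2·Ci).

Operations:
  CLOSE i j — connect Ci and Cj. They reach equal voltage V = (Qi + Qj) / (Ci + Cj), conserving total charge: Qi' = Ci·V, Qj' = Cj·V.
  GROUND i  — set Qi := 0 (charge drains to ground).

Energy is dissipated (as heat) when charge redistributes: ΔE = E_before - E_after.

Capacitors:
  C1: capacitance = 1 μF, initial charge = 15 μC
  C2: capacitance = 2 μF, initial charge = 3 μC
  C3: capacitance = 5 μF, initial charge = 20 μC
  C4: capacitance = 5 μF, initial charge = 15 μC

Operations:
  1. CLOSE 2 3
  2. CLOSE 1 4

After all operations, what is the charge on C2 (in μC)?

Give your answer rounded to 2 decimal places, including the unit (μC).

Initial: C1(1μF, Q=15μC, V=15.00V), C2(2μF, Q=3μC, V=1.50V), C3(5μF, Q=20μC, V=4.00V), C4(5μF, Q=15μC, V=3.00V)
Op 1: CLOSE 2-3: Q_total=23.00, C_total=7.00, V=3.29; Q2=6.57, Q3=16.43; dissipated=4.464
Op 2: CLOSE 1-4: Q_total=30.00, C_total=6.00, V=5.00; Q1=5.00, Q4=25.00; dissipated=60.000
Final charges: Q1=5.00, Q2=6.57, Q3=16.43, Q4=25.00

Answer: 6.57 μC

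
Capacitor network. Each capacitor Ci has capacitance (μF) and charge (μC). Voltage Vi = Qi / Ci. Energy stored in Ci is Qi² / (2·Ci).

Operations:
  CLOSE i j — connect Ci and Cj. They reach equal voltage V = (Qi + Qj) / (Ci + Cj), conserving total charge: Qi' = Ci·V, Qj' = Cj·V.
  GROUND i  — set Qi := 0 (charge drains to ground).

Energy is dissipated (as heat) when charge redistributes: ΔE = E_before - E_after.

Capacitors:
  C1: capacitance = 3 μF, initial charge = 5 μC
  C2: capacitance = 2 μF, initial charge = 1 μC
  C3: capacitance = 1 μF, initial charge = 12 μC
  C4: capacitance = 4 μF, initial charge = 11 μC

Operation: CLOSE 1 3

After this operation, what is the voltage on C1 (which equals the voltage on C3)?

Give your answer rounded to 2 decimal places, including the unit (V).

Answer: 4.25 V

Derivation:
Initial: C1(3μF, Q=5μC, V=1.67V), C2(2μF, Q=1μC, V=0.50V), C3(1μF, Q=12μC, V=12.00V), C4(4μF, Q=11μC, V=2.75V)
Op 1: CLOSE 1-3: Q_total=17.00, C_total=4.00, V=4.25; Q1=12.75, Q3=4.25; dissipated=40.042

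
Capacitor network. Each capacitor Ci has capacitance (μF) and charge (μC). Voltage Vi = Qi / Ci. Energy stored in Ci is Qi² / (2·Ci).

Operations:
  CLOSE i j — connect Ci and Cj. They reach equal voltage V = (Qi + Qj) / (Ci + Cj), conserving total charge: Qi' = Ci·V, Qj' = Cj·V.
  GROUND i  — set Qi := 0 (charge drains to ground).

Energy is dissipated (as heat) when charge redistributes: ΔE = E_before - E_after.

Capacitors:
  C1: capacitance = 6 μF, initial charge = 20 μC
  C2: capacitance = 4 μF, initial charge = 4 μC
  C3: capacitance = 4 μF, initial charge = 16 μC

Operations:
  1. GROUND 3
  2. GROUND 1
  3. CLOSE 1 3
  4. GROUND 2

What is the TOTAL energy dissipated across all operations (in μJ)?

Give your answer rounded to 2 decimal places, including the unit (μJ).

Answer: 67.33 μJ

Derivation:
Initial: C1(6μF, Q=20μC, V=3.33V), C2(4μF, Q=4μC, V=1.00V), C3(4μF, Q=16μC, V=4.00V)
Op 1: GROUND 3: Q3=0; energy lost=32.000
Op 2: GROUND 1: Q1=0; energy lost=33.333
Op 3: CLOSE 1-3: Q_total=0.00, C_total=10.00, V=0.00; Q1=0.00, Q3=0.00; dissipated=0.000
Op 4: GROUND 2: Q2=0; energy lost=2.000
Total dissipated: 67.333 μJ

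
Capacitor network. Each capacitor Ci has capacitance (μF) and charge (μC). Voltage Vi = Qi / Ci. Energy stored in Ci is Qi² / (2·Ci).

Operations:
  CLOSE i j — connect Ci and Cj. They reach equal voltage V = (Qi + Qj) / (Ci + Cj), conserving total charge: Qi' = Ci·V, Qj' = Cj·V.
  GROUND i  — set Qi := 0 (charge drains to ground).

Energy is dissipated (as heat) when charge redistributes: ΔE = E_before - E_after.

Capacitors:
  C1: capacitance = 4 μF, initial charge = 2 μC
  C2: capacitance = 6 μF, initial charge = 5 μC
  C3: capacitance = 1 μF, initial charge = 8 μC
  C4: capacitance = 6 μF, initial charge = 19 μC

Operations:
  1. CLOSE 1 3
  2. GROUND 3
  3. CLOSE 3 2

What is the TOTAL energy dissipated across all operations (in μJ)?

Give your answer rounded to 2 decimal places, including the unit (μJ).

Answer: 24.80 μJ

Derivation:
Initial: C1(4μF, Q=2μC, V=0.50V), C2(6μF, Q=5μC, V=0.83V), C3(1μF, Q=8μC, V=8.00V), C4(6μF, Q=19μC, V=3.17V)
Op 1: CLOSE 1-3: Q_total=10.00, C_total=5.00, V=2.00; Q1=8.00, Q3=2.00; dissipated=22.500
Op 2: GROUND 3: Q3=0; energy lost=2.000
Op 3: CLOSE 3-2: Q_total=5.00, C_total=7.00, V=0.71; Q3=0.71, Q2=4.29; dissipated=0.298
Total dissipated: 24.798 μJ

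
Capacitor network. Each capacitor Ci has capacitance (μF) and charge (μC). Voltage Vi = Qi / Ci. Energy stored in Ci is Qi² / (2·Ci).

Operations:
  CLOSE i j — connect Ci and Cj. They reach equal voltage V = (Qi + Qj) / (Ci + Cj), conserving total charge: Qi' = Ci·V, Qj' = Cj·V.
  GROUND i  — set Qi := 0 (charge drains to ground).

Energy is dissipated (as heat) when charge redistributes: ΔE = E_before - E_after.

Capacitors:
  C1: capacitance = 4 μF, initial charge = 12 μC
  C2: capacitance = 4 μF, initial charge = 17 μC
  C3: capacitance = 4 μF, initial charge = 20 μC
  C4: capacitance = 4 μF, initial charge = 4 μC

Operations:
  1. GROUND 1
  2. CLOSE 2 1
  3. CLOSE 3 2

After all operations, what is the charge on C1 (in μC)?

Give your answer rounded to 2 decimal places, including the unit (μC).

Initial: C1(4μF, Q=12μC, V=3.00V), C2(4μF, Q=17μC, V=4.25V), C3(4μF, Q=20μC, V=5.00V), C4(4μF, Q=4μC, V=1.00V)
Op 1: GROUND 1: Q1=0; energy lost=18.000
Op 2: CLOSE 2-1: Q_total=17.00, C_total=8.00, V=2.12; Q2=8.50, Q1=8.50; dissipated=18.062
Op 3: CLOSE 3-2: Q_total=28.50, C_total=8.00, V=3.56; Q3=14.25, Q2=14.25; dissipated=8.266
Final charges: Q1=8.50, Q2=14.25, Q3=14.25, Q4=4.00

Answer: 8.50 μC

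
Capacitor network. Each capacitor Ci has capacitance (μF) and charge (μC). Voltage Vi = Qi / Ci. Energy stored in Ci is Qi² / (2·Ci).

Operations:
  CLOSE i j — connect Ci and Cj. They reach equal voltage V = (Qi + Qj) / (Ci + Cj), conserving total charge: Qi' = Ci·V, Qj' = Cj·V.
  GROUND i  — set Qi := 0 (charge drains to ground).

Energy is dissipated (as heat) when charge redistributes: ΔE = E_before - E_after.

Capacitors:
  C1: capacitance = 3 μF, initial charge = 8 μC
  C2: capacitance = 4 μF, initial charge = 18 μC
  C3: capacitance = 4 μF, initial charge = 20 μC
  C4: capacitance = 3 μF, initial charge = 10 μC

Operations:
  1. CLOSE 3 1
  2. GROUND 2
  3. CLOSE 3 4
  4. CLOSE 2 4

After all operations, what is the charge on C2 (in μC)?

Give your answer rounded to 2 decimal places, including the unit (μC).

Answer: 6.37 μC

Derivation:
Initial: C1(3μF, Q=8μC, V=2.67V), C2(4μF, Q=18μC, V=4.50V), C3(4μF, Q=20μC, V=5.00V), C4(3μF, Q=10μC, V=3.33V)
Op 1: CLOSE 3-1: Q_total=28.00, C_total=7.00, V=4.00; Q3=16.00, Q1=12.00; dissipated=4.667
Op 2: GROUND 2: Q2=0; energy lost=40.500
Op 3: CLOSE 3-4: Q_total=26.00, C_total=7.00, V=3.71; Q3=14.86, Q4=11.14; dissipated=0.381
Op 4: CLOSE 2-4: Q_total=11.14, C_total=7.00, V=1.59; Q2=6.37, Q4=4.78; dissipated=11.825
Final charges: Q1=12.00, Q2=6.37, Q3=14.86, Q4=4.78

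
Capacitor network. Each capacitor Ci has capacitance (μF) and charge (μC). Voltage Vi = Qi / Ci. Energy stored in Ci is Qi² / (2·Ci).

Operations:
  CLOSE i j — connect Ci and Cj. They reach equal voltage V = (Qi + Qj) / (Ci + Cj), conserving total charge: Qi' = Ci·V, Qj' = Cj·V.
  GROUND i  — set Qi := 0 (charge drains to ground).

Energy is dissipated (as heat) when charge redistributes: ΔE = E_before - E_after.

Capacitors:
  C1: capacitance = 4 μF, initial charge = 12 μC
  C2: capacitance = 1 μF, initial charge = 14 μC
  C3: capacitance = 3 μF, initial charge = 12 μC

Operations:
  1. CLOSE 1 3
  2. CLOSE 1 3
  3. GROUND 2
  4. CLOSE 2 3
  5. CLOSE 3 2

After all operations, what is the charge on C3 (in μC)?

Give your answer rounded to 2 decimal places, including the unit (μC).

Initial: C1(4μF, Q=12μC, V=3.00V), C2(1μF, Q=14μC, V=14.00V), C3(3μF, Q=12μC, V=4.00V)
Op 1: CLOSE 1-3: Q_total=24.00, C_total=7.00, V=3.43; Q1=13.71, Q3=10.29; dissipated=0.857
Op 2: CLOSE 1-3: Q_total=24.00, C_total=7.00, V=3.43; Q1=13.71, Q3=10.29; dissipated=0.000
Op 3: GROUND 2: Q2=0; energy lost=98.000
Op 4: CLOSE 2-3: Q_total=10.29, C_total=4.00, V=2.57; Q2=2.57, Q3=7.71; dissipated=4.408
Op 5: CLOSE 3-2: Q_total=10.29, C_total=4.00, V=2.57; Q3=7.71, Q2=2.57; dissipated=0.000
Final charges: Q1=13.71, Q2=2.57, Q3=7.71

Answer: 7.71 μC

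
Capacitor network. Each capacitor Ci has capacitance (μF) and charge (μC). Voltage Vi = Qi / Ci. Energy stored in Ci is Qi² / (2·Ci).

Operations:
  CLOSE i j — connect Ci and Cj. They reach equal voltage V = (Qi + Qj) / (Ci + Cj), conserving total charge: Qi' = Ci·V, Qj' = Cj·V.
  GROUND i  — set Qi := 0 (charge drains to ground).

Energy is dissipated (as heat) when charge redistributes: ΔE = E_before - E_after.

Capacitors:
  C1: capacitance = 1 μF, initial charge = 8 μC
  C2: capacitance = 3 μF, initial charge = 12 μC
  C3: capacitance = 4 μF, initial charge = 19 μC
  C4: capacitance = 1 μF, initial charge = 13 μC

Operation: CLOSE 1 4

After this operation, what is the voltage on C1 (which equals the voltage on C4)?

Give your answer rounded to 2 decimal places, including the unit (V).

Initial: C1(1μF, Q=8μC, V=8.00V), C2(3μF, Q=12μC, V=4.00V), C3(4μF, Q=19μC, V=4.75V), C4(1μF, Q=13μC, V=13.00V)
Op 1: CLOSE 1-4: Q_total=21.00, C_total=2.00, V=10.50; Q1=10.50, Q4=10.50; dissipated=6.250

Answer: 10.50 V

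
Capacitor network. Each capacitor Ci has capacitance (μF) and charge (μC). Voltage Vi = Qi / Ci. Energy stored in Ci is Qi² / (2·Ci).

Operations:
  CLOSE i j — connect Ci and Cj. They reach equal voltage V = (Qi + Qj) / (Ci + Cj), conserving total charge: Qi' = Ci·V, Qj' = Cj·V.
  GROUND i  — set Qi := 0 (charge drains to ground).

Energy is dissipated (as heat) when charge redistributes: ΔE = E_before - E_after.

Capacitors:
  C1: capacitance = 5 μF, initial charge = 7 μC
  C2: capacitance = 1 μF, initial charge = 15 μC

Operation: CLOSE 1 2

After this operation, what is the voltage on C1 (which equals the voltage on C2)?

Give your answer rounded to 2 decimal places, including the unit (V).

Initial: C1(5μF, Q=7μC, V=1.40V), C2(1μF, Q=15μC, V=15.00V)
Op 1: CLOSE 1-2: Q_total=22.00, C_total=6.00, V=3.67; Q1=18.33, Q2=3.67; dissipated=77.067

Answer: 3.67 V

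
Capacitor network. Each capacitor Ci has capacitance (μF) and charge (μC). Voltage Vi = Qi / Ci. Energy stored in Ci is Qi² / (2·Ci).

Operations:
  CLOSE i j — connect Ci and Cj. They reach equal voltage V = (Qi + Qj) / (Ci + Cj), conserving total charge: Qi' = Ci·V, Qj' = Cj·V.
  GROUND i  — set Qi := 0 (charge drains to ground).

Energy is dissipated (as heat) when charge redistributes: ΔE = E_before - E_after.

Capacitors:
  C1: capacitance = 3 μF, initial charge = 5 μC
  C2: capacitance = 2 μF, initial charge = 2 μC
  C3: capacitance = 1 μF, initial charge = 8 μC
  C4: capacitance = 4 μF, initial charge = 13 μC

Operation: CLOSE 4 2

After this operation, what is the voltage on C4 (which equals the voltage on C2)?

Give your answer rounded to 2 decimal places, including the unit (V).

Initial: C1(3μF, Q=5μC, V=1.67V), C2(2μF, Q=2μC, V=1.00V), C3(1μF, Q=8μC, V=8.00V), C4(4μF, Q=13μC, V=3.25V)
Op 1: CLOSE 4-2: Q_total=15.00, C_total=6.00, V=2.50; Q4=10.00, Q2=5.00; dissipated=3.375

Answer: 2.50 V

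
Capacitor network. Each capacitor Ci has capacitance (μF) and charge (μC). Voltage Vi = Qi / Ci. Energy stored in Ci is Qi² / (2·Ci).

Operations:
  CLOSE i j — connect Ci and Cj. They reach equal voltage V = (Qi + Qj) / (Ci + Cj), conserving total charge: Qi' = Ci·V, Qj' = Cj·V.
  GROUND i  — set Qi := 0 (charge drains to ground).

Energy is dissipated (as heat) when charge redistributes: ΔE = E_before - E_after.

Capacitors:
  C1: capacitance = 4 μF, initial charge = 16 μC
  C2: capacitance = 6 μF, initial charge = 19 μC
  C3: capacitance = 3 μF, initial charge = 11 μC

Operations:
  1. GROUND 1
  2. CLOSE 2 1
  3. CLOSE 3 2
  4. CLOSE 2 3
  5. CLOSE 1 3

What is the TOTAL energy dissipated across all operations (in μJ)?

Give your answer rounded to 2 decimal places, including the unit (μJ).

Answer: 47.45 μJ

Derivation:
Initial: C1(4μF, Q=16μC, V=4.00V), C2(6μF, Q=19μC, V=3.17V), C3(3μF, Q=11μC, V=3.67V)
Op 1: GROUND 1: Q1=0; energy lost=32.000
Op 2: CLOSE 2-1: Q_total=19.00, C_total=10.00, V=1.90; Q2=11.40, Q1=7.60; dissipated=12.033
Op 3: CLOSE 3-2: Q_total=22.40, C_total=9.00, V=2.49; Q3=7.47, Q2=14.93; dissipated=3.121
Op 4: CLOSE 2-3: Q_total=22.40, C_total=9.00, V=2.49; Q2=14.93, Q3=7.47; dissipated=0.000
Op 5: CLOSE 1-3: Q_total=15.07, C_total=7.00, V=2.15; Q1=8.61, Q3=6.46; dissipated=0.297
Total dissipated: 47.452 μJ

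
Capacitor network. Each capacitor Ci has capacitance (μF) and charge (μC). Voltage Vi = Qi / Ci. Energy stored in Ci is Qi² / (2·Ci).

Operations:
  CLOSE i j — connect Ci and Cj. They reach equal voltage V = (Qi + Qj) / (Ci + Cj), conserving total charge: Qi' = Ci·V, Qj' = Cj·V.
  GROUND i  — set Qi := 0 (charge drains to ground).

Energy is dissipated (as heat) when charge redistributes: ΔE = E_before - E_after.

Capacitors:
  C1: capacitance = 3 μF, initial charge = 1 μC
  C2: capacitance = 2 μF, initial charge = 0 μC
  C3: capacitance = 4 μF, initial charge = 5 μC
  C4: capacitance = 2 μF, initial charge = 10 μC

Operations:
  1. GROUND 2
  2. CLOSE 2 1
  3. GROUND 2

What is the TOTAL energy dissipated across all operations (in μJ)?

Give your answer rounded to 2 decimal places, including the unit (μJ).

Initial: C1(3μF, Q=1μC, V=0.33V), C2(2μF, Q=0μC, V=0.00V), C3(4μF, Q=5μC, V=1.25V), C4(2μF, Q=10μC, V=5.00V)
Op 1: GROUND 2: Q2=0; energy lost=0.000
Op 2: CLOSE 2-1: Q_total=1.00, C_total=5.00, V=0.20; Q2=0.40, Q1=0.60; dissipated=0.067
Op 3: GROUND 2: Q2=0; energy lost=0.040
Total dissipated: 0.107 μJ

Answer: 0.11 μJ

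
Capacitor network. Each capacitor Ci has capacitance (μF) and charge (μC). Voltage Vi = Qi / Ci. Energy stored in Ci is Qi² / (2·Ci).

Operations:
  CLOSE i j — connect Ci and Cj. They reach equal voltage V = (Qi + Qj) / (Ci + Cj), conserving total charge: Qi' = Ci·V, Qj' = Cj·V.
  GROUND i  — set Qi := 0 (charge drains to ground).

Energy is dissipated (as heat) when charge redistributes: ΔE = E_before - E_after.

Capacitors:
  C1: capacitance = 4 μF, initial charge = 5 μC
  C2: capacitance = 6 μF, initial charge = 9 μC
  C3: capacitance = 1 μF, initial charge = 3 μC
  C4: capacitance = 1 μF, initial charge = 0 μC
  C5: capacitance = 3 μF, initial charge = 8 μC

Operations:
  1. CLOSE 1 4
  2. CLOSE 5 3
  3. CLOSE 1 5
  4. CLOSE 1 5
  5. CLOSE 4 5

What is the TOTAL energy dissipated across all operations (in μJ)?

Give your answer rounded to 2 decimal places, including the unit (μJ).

Answer: 3.50 μJ

Derivation:
Initial: C1(4μF, Q=5μC, V=1.25V), C2(6μF, Q=9μC, V=1.50V), C3(1μF, Q=3μC, V=3.00V), C4(1μF, Q=0μC, V=0.00V), C5(3μF, Q=8μC, V=2.67V)
Op 1: CLOSE 1-4: Q_total=5.00, C_total=5.00, V=1.00; Q1=4.00, Q4=1.00; dissipated=0.625
Op 2: CLOSE 5-3: Q_total=11.00, C_total=4.00, V=2.75; Q5=8.25, Q3=2.75; dissipated=0.042
Op 3: CLOSE 1-5: Q_total=12.25, C_total=7.00, V=1.75; Q1=7.00, Q5=5.25; dissipated=2.625
Op 4: CLOSE 1-5: Q_total=12.25, C_total=7.00, V=1.75; Q1=7.00, Q5=5.25; dissipated=0.000
Op 5: CLOSE 4-5: Q_total=6.25, C_total=4.00, V=1.56; Q4=1.56, Q5=4.69; dissipated=0.211
Total dissipated: 3.503 μJ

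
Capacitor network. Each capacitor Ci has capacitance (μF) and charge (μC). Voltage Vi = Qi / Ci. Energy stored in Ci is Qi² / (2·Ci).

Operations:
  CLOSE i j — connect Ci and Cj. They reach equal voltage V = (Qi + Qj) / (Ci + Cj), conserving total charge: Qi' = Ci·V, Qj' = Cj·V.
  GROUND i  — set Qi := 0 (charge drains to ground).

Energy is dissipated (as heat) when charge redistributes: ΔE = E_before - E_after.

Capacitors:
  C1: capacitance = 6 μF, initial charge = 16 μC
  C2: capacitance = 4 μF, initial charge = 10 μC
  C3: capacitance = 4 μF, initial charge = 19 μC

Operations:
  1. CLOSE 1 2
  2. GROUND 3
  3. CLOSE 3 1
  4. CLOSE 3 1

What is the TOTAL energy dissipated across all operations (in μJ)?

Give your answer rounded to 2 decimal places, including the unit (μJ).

Initial: C1(6μF, Q=16μC, V=2.67V), C2(4μF, Q=10μC, V=2.50V), C3(4μF, Q=19μC, V=4.75V)
Op 1: CLOSE 1-2: Q_total=26.00, C_total=10.00, V=2.60; Q1=15.60, Q2=10.40; dissipated=0.033
Op 2: GROUND 3: Q3=0; energy lost=45.125
Op 3: CLOSE 3-1: Q_total=15.60, C_total=10.00, V=1.56; Q3=6.24, Q1=9.36; dissipated=8.112
Op 4: CLOSE 3-1: Q_total=15.60, C_total=10.00, V=1.56; Q3=6.24, Q1=9.36; dissipated=0.000
Total dissipated: 53.270 μJ

Answer: 53.27 μJ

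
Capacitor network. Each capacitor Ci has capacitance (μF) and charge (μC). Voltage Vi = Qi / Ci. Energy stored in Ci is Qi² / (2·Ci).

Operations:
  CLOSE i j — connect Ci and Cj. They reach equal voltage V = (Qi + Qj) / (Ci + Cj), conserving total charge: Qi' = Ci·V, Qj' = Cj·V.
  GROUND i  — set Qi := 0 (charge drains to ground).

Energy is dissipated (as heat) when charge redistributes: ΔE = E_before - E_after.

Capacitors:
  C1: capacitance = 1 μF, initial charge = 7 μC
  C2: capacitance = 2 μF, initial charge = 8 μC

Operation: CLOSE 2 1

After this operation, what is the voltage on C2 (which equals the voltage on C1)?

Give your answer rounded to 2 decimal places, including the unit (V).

Initial: C1(1μF, Q=7μC, V=7.00V), C2(2μF, Q=8μC, V=4.00V)
Op 1: CLOSE 2-1: Q_total=15.00, C_total=3.00, V=5.00; Q2=10.00, Q1=5.00; dissipated=3.000

Answer: 5.00 V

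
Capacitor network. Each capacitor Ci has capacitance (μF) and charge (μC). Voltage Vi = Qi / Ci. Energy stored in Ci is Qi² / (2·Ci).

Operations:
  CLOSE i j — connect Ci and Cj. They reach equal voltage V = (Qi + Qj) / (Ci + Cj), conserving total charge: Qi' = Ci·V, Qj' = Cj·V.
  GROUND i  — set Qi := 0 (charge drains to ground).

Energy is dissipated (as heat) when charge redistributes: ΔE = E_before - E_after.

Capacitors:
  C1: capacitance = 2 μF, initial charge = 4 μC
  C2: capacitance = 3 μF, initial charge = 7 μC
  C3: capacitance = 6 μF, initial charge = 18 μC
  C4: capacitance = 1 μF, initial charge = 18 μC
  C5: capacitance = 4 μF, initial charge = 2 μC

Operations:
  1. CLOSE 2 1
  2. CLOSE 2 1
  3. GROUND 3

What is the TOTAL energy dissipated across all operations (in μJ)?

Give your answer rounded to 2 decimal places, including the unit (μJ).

Initial: C1(2μF, Q=4μC, V=2.00V), C2(3μF, Q=7μC, V=2.33V), C3(6μF, Q=18μC, V=3.00V), C4(1μF, Q=18μC, V=18.00V), C5(4μF, Q=2μC, V=0.50V)
Op 1: CLOSE 2-1: Q_total=11.00, C_total=5.00, V=2.20; Q2=6.60, Q1=4.40; dissipated=0.067
Op 2: CLOSE 2-1: Q_total=11.00, C_total=5.00, V=2.20; Q2=6.60, Q1=4.40; dissipated=0.000
Op 3: GROUND 3: Q3=0; energy lost=27.000
Total dissipated: 27.067 μJ

Answer: 27.07 μJ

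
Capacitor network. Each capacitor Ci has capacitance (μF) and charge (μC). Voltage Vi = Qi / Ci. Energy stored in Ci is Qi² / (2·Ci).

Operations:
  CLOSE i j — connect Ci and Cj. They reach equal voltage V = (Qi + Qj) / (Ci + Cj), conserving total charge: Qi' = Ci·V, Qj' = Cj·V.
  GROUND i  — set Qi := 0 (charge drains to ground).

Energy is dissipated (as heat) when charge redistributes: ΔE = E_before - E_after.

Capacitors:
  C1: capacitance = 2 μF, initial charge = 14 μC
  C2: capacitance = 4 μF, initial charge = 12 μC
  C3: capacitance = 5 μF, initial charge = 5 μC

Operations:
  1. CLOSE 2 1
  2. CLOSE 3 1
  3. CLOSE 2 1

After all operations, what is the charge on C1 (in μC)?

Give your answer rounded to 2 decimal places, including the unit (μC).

Answer: 7.08 μC

Derivation:
Initial: C1(2μF, Q=14μC, V=7.00V), C2(4μF, Q=12μC, V=3.00V), C3(5μF, Q=5μC, V=1.00V)
Op 1: CLOSE 2-1: Q_total=26.00, C_total=6.00, V=4.33; Q2=17.33, Q1=8.67; dissipated=10.667
Op 2: CLOSE 3-1: Q_total=13.67, C_total=7.00, V=1.95; Q3=9.76, Q1=3.90; dissipated=7.937
Op 3: CLOSE 2-1: Q_total=21.24, C_total=6.00, V=3.54; Q2=14.16, Q1=7.08; dissipated=3.779
Final charges: Q1=7.08, Q2=14.16, Q3=9.76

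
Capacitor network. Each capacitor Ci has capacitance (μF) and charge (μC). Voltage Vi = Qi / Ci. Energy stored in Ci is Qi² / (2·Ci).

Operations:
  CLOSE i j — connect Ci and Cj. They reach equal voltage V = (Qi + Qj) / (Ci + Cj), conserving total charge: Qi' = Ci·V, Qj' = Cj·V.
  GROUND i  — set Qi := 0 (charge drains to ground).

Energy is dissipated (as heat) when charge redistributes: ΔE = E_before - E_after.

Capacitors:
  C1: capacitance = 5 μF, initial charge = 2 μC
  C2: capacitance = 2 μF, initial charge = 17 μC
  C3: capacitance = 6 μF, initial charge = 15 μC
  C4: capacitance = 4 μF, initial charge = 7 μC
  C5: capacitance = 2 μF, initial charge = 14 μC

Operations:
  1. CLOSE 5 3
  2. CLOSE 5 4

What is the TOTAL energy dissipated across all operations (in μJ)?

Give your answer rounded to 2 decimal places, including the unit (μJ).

Initial: C1(5μF, Q=2μC, V=0.40V), C2(2μF, Q=17μC, V=8.50V), C3(6μF, Q=15μC, V=2.50V), C4(4μF, Q=7μC, V=1.75V), C5(2μF, Q=14μC, V=7.00V)
Op 1: CLOSE 5-3: Q_total=29.00, C_total=8.00, V=3.62; Q5=7.25, Q3=21.75; dissipated=15.188
Op 2: CLOSE 5-4: Q_total=14.25, C_total=6.00, V=2.38; Q5=4.75, Q4=9.50; dissipated=2.344
Total dissipated: 17.531 μJ

Answer: 17.53 μJ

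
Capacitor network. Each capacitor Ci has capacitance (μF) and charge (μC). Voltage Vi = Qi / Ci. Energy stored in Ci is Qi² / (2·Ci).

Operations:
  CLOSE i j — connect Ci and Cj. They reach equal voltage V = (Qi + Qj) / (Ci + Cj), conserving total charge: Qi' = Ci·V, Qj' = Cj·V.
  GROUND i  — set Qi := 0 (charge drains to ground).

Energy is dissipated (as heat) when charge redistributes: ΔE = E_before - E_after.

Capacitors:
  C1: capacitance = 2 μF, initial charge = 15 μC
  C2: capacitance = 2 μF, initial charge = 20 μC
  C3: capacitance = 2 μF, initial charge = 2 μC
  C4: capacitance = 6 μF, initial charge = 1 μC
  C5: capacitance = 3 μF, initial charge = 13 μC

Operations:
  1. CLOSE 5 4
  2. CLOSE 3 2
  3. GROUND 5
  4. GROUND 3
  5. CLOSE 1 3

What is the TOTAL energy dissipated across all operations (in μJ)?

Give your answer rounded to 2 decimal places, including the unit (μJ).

Answer: 119.87 μJ

Derivation:
Initial: C1(2μF, Q=15μC, V=7.50V), C2(2μF, Q=20μC, V=10.00V), C3(2μF, Q=2μC, V=1.00V), C4(6μF, Q=1μC, V=0.17V), C5(3μF, Q=13μC, V=4.33V)
Op 1: CLOSE 5-4: Q_total=14.00, C_total=9.00, V=1.56; Q5=4.67, Q4=9.33; dissipated=17.361
Op 2: CLOSE 3-2: Q_total=22.00, C_total=4.00, V=5.50; Q3=11.00, Q2=11.00; dissipated=40.500
Op 3: GROUND 5: Q5=0; energy lost=3.630
Op 4: GROUND 3: Q3=0; energy lost=30.250
Op 5: CLOSE 1-3: Q_total=15.00, C_total=4.00, V=3.75; Q1=7.50, Q3=7.50; dissipated=28.125
Total dissipated: 119.866 μJ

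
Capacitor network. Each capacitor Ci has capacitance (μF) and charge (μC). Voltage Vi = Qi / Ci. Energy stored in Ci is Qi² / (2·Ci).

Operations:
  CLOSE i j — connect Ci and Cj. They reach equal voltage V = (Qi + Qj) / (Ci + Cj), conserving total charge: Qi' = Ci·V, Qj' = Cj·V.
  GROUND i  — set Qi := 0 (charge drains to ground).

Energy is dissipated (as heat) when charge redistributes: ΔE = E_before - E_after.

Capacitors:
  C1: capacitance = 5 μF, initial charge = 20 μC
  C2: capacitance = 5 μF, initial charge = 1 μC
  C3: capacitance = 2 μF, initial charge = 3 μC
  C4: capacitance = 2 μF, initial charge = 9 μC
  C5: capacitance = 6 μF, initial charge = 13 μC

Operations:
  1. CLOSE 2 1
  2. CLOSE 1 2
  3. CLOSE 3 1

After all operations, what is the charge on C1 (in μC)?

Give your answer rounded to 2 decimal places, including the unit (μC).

Initial: C1(5μF, Q=20μC, V=4.00V), C2(5μF, Q=1μC, V=0.20V), C3(2μF, Q=3μC, V=1.50V), C4(2μF, Q=9μC, V=4.50V), C5(6μF, Q=13μC, V=2.17V)
Op 1: CLOSE 2-1: Q_total=21.00, C_total=10.00, V=2.10; Q2=10.50, Q1=10.50; dissipated=18.050
Op 2: CLOSE 1-2: Q_total=21.00, C_total=10.00, V=2.10; Q1=10.50, Q2=10.50; dissipated=0.000
Op 3: CLOSE 3-1: Q_total=13.50, C_total=7.00, V=1.93; Q3=3.86, Q1=9.64; dissipated=0.257
Final charges: Q1=9.64, Q2=10.50, Q3=3.86, Q4=9.00, Q5=13.00

Answer: 9.64 μC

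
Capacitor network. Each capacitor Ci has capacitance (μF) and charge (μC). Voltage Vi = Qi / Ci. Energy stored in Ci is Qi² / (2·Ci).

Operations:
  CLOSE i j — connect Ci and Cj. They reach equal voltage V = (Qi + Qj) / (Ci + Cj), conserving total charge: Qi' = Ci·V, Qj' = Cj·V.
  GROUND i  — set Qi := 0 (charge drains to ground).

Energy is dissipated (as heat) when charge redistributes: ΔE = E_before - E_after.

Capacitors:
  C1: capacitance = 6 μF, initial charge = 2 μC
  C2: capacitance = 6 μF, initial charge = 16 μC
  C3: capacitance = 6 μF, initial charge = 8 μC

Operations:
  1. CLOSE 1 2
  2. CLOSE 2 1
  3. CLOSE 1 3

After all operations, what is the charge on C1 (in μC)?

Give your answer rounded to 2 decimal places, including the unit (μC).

Answer: 8.50 μC

Derivation:
Initial: C1(6μF, Q=2μC, V=0.33V), C2(6μF, Q=16μC, V=2.67V), C3(6μF, Q=8μC, V=1.33V)
Op 1: CLOSE 1-2: Q_total=18.00, C_total=12.00, V=1.50; Q1=9.00, Q2=9.00; dissipated=8.167
Op 2: CLOSE 2-1: Q_total=18.00, C_total=12.00, V=1.50; Q2=9.00, Q1=9.00; dissipated=0.000
Op 3: CLOSE 1-3: Q_total=17.00, C_total=12.00, V=1.42; Q1=8.50, Q3=8.50; dissipated=0.042
Final charges: Q1=8.50, Q2=9.00, Q3=8.50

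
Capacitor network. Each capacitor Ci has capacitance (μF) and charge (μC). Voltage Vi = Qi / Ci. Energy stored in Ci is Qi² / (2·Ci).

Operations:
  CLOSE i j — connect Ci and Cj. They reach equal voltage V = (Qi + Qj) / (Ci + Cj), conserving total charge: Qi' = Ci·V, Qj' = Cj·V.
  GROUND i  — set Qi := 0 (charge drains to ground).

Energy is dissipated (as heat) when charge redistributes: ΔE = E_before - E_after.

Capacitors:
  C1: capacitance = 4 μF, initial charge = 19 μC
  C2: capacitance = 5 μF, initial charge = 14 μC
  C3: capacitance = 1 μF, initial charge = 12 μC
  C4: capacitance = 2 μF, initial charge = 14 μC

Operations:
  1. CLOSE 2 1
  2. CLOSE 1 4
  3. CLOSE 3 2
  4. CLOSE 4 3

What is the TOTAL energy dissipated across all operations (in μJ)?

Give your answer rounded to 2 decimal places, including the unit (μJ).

Answer: 40.59 μJ

Derivation:
Initial: C1(4μF, Q=19μC, V=4.75V), C2(5μF, Q=14μC, V=2.80V), C3(1μF, Q=12μC, V=12.00V), C4(2μF, Q=14μC, V=7.00V)
Op 1: CLOSE 2-1: Q_total=33.00, C_total=9.00, V=3.67; Q2=18.33, Q1=14.67; dissipated=4.225
Op 2: CLOSE 1-4: Q_total=28.67, C_total=6.00, V=4.78; Q1=19.11, Q4=9.56; dissipated=7.407
Op 3: CLOSE 3-2: Q_total=30.33, C_total=6.00, V=5.06; Q3=5.06, Q2=25.28; dissipated=28.935
Op 4: CLOSE 4-3: Q_total=14.61, C_total=3.00, V=4.87; Q4=9.74, Q3=4.87; dissipated=0.026
Total dissipated: 40.593 μJ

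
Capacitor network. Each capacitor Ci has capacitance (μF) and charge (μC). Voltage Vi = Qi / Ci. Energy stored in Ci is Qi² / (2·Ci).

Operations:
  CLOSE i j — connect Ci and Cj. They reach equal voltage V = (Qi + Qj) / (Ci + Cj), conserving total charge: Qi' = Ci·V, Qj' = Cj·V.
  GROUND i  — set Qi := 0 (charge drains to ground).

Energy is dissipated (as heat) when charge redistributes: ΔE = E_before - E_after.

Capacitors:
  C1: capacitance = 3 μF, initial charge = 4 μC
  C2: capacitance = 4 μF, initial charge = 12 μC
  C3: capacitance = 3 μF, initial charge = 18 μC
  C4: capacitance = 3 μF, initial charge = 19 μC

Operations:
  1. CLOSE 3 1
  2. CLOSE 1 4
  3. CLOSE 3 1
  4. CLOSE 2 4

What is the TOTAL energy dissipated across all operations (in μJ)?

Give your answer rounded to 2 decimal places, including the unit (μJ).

Initial: C1(3μF, Q=4μC, V=1.33V), C2(4μF, Q=12μC, V=3.00V), C3(3μF, Q=18μC, V=6.00V), C4(3μF, Q=19μC, V=6.33V)
Op 1: CLOSE 3-1: Q_total=22.00, C_total=6.00, V=3.67; Q3=11.00, Q1=11.00; dissipated=16.333
Op 2: CLOSE 1-4: Q_total=30.00, C_total=6.00, V=5.00; Q1=15.00, Q4=15.00; dissipated=5.333
Op 3: CLOSE 3-1: Q_total=26.00, C_total=6.00, V=4.33; Q3=13.00, Q1=13.00; dissipated=1.333
Op 4: CLOSE 2-4: Q_total=27.00, C_total=7.00, V=3.86; Q2=15.43, Q4=11.57; dissipated=3.429
Total dissipated: 26.429 μJ

Answer: 26.43 μJ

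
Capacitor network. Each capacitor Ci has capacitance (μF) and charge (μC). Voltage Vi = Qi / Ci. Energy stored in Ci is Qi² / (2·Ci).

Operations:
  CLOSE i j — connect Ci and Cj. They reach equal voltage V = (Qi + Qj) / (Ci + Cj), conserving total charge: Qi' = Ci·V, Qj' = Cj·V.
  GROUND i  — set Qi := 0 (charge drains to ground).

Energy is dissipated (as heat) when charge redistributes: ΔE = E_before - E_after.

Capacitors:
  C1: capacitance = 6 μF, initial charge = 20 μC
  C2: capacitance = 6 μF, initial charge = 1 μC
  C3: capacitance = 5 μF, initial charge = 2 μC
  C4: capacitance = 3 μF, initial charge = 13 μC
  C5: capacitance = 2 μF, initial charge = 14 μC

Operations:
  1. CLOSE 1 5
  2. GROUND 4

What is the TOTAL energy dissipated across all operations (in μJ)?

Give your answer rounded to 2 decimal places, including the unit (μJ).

Answer: 38.25 μJ

Derivation:
Initial: C1(6μF, Q=20μC, V=3.33V), C2(6μF, Q=1μC, V=0.17V), C3(5μF, Q=2μC, V=0.40V), C4(3μF, Q=13μC, V=4.33V), C5(2μF, Q=14μC, V=7.00V)
Op 1: CLOSE 1-5: Q_total=34.00, C_total=8.00, V=4.25; Q1=25.50, Q5=8.50; dissipated=10.083
Op 2: GROUND 4: Q4=0; energy lost=28.167
Total dissipated: 38.250 μJ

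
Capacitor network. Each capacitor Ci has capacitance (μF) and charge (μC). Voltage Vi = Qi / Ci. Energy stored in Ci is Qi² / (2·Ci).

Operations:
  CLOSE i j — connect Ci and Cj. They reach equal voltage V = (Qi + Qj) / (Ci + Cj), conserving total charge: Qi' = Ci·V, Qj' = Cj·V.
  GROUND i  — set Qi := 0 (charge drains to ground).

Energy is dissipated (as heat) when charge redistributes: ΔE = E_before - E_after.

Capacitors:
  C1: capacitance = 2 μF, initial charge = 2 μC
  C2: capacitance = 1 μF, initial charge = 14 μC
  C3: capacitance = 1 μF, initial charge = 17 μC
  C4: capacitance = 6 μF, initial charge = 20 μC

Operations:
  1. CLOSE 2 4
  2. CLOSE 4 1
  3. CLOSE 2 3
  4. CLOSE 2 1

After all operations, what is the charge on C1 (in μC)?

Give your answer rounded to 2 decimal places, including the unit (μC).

Answer: 12.48 μC

Derivation:
Initial: C1(2μF, Q=2μC, V=1.00V), C2(1μF, Q=14μC, V=14.00V), C3(1μF, Q=17μC, V=17.00V), C4(6μF, Q=20μC, V=3.33V)
Op 1: CLOSE 2-4: Q_total=34.00, C_total=7.00, V=4.86; Q2=4.86, Q4=29.14; dissipated=48.762
Op 2: CLOSE 4-1: Q_total=31.14, C_total=8.00, V=3.89; Q4=23.36, Q1=7.79; dissipated=11.158
Op 3: CLOSE 2-3: Q_total=21.86, C_total=2.00, V=10.93; Q2=10.93, Q3=10.93; dissipated=36.862
Op 4: CLOSE 2-1: Q_total=18.71, C_total=3.00, V=6.24; Q2=6.24, Q1=12.48; dissipated=16.500
Final charges: Q1=12.48, Q2=6.24, Q3=10.93, Q4=23.36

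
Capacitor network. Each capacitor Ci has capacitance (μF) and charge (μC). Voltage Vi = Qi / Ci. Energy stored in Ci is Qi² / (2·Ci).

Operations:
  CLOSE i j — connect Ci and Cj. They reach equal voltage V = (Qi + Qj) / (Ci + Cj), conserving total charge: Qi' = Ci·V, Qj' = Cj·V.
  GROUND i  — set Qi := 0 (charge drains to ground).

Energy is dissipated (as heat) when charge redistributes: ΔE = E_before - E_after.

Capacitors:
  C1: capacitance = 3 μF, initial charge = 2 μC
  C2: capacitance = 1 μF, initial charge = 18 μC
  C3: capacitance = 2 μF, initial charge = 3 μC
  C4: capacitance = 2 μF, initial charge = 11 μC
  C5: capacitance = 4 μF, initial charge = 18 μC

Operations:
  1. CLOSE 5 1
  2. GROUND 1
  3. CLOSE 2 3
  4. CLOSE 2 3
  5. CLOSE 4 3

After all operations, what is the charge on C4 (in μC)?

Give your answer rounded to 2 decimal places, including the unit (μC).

Initial: C1(3μF, Q=2μC, V=0.67V), C2(1μF, Q=18μC, V=18.00V), C3(2μF, Q=3μC, V=1.50V), C4(2μF, Q=11μC, V=5.50V), C5(4μF, Q=18μC, V=4.50V)
Op 1: CLOSE 5-1: Q_total=20.00, C_total=7.00, V=2.86; Q5=11.43, Q1=8.57; dissipated=12.595
Op 2: GROUND 1: Q1=0; energy lost=12.245
Op 3: CLOSE 2-3: Q_total=21.00, C_total=3.00, V=7.00; Q2=7.00, Q3=14.00; dissipated=90.750
Op 4: CLOSE 2-3: Q_total=21.00, C_total=3.00, V=7.00; Q2=7.00, Q3=14.00; dissipated=0.000
Op 5: CLOSE 4-3: Q_total=25.00, C_total=4.00, V=6.25; Q4=12.50, Q3=12.50; dissipated=1.125
Final charges: Q1=0.00, Q2=7.00, Q3=12.50, Q4=12.50, Q5=11.43

Answer: 12.50 μC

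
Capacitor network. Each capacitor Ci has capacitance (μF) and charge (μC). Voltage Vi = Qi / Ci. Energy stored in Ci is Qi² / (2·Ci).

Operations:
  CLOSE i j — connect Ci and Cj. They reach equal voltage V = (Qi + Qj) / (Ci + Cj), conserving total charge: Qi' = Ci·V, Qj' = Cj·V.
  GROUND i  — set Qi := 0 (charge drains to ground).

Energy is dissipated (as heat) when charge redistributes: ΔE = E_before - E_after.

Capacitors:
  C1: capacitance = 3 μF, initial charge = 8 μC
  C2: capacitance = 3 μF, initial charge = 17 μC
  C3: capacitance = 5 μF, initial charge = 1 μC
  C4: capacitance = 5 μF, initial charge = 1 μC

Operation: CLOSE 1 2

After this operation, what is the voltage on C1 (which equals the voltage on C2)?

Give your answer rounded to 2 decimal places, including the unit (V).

Initial: C1(3μF, Q=8μC, V=2.67V), C2(3μF, Q=17μC, V=5.67V), C3(5μF, Q=1μC, V=0.20V), C4(5μF, Q=1μC, V=0.20V)
Op 1: CLOSE 1-2: Q_total=25.00, C_total=6.00, V=4.17; Q1=12.50, Q2=12.50; dissipated=6.750

Answer: 4.17 V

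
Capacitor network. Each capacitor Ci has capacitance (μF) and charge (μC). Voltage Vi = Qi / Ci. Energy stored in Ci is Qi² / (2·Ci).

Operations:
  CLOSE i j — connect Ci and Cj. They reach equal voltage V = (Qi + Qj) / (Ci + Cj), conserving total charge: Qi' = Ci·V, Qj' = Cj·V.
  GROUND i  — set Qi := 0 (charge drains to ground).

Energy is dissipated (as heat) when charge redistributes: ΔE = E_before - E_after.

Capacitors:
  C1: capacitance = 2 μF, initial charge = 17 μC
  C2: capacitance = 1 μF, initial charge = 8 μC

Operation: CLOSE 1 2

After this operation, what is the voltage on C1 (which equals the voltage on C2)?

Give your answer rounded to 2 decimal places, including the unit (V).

Initial: C1(2μF, Q=17μC, V=8.50V), C2(1μF, Q=8μC, V=8.00V)
Op 1: CLOSE 1-2: Q_total=25.00, C_total=3.00, V=8.33; Q1=16.67, Q2=8.33; dissipated=0.083

Answer: 8.33 V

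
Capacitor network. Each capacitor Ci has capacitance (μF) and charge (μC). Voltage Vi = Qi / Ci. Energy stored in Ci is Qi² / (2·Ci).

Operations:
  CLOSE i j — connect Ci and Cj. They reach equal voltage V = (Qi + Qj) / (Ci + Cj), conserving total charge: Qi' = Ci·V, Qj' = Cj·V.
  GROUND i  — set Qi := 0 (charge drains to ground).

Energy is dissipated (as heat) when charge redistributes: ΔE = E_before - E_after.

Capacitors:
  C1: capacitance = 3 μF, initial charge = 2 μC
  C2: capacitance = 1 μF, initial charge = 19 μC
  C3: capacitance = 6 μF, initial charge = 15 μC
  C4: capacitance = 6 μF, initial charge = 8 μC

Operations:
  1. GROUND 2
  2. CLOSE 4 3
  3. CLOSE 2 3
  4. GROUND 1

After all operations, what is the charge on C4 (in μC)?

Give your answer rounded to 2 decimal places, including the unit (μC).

Answer: 11.50 μC

Derivation:
Initial: C1(3μF, Q=2μC, V=0.67V), C2(1μF, Q=19μC, V=19.00V), C3(6μF, Q=15μC, V=2.50V), C4(6μF, Q=8μC, V=1.33V)
Op 1: GROUND 2: Q2=0; energy lost=180.500
Op 2: CLOSE 4-3: Q_total=23.00, C_total=12.00, V=1.92; Q4=11.50, Q3=11.50; dissipated=2.042
Op 3: CLOSE 2-3: Q_total=11.50, C_total=7.00, V=1.64; Q2=1.64, Q3=9.86; dissipated=1.574
Op 4: GROUND 1: Q1=0; energy lost=0.667
Final charges: Q1=0.00, Q2=1.64, Q3=9.86, Q4=11.50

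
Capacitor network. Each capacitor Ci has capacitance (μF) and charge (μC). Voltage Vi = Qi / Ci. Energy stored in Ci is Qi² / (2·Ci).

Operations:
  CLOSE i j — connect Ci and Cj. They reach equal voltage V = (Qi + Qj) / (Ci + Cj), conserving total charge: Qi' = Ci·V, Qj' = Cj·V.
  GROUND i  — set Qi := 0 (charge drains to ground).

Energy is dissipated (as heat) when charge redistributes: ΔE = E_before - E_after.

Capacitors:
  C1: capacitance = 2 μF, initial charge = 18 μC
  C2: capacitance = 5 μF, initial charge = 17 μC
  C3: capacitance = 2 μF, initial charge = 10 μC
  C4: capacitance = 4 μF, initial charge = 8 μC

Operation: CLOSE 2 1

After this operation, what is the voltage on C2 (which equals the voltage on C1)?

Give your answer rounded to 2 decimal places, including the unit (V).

Answer: 5.00 V

Derivation:
Initial: C1(2μF, Q=18μC, V=9.00V), C2(5μF, Q=17μC, V=3.40V), C3(2μF, Q=10μC, V=5.00V), C4(4μF, Q=8μC, V=2.00V)
Op 1: CLOSE 2-1: Q_total=35.00, C_total=7.00, V=5.00; Q2=25.00, Q1=10.00; dissipated=22.400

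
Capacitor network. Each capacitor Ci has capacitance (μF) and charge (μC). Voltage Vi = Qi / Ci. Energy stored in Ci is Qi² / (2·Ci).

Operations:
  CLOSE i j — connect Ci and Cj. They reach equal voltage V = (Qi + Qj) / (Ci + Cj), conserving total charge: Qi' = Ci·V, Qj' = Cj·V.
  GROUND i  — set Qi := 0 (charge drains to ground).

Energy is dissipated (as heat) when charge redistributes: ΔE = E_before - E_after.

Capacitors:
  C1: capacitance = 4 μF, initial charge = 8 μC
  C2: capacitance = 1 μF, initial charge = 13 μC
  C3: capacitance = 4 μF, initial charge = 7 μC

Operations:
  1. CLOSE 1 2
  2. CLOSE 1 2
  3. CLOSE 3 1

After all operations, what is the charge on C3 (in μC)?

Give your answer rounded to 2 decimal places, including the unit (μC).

Initial: C1(4μF, Q=8μC, V=2.00V), C2(1μF, Q=13μC, V=13.00V), C3(4μF, Q=7μC, V=1.75V)
Op 1: CLOSE 1-2: Q_total=21.00, C_total=5.00, V=4.20; Q1=16.80, Q2=4.20; dissipated=48.400
Op 2: CLOSE 1-2: Q_total=21.00, C_total=5.00, V=4.20; Q1=16.80, Q2=4.20; dissipated=0.000
Op 3: CLOSE 3-1: Q_total=23.80, C_total=8.00, V=2.98; Q3=11.90, Q1=11.90; dissipated=6.003
Final charges: Q1=11.90, Q2=4.20, Q3=11.90

Answer: 11.90 μC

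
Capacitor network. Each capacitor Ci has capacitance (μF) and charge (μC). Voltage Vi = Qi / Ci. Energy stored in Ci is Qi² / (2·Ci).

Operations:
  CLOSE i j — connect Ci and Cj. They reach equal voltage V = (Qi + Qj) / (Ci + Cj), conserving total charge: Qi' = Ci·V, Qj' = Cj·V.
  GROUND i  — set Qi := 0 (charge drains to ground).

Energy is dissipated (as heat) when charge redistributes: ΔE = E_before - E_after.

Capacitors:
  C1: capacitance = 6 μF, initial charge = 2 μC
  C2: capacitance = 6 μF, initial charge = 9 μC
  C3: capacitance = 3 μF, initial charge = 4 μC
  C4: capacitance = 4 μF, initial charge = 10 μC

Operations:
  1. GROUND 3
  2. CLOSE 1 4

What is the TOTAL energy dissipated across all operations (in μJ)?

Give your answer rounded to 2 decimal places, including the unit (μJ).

Answer: 8.30 μJ

Derivation:
Initial: C1(6μF, Q=2μC, V=0.33V), C2(6μF, Q=9μC, V=1.50V), C3(3μF, Q=4μC, V=1.33V), C4(4μF, Q=10μC, V=2.50V)
Op 1: GROUND 3: Q3=0; energy lost=2.667
Op 2: CLOSE 1-4: Q_total=12.00, C_total=10.00, V=1.20; Q1=7.20, Q4=4.80; dissipated=5.633
Total dissipated: 8.300 μJ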